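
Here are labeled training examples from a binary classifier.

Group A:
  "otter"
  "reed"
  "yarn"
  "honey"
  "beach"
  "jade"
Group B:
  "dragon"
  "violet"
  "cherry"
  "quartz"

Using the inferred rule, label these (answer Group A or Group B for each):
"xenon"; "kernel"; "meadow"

Group A, Group B, Group B

Rule: length ≤ 5. This holds for each 'Group A' example and fails for each 'Group B' one.
"xenon": length 5, satisfies this → Group A.
"kernel": length 6, doesn't qualify → Group B.
"meadow": length 6, doesn't qualify → Group B.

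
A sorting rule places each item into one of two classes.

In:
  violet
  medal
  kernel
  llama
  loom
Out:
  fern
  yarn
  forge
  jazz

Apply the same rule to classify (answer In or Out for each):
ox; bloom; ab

Out, In, Out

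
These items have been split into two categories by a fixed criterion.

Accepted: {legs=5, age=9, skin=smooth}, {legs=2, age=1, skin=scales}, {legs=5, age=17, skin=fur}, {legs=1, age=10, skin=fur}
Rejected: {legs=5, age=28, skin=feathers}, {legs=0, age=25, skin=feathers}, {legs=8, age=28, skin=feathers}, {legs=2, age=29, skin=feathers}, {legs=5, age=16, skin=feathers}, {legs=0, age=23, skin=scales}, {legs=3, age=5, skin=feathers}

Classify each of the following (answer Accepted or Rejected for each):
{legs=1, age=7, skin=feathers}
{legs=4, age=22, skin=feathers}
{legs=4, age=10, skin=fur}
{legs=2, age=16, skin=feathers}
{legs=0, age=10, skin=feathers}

Rejected, Rejected, Accepted, Rejected, Rejected

The common property of the 'Accepted' items is: skin is not feathers AND age ≤ 17. No 'Rejected' item has it.
{legs=1, age=7, skin=feathers} → skin is feathers, age = 7 → Rejected.
{legs=4, age=22, skin=feathers} → skin is feathers, age = 22 → Rejected.
{legs=4, age=10, skin=fur} → skin is fur, age = 10 → Accepted.
{legs=2, age=16, skin=feathers} → skin is feathers, age = 16 → Rejected.
{legs=0, age=10, skin=feathers} → skin is feathers, age = 10 → Rejected.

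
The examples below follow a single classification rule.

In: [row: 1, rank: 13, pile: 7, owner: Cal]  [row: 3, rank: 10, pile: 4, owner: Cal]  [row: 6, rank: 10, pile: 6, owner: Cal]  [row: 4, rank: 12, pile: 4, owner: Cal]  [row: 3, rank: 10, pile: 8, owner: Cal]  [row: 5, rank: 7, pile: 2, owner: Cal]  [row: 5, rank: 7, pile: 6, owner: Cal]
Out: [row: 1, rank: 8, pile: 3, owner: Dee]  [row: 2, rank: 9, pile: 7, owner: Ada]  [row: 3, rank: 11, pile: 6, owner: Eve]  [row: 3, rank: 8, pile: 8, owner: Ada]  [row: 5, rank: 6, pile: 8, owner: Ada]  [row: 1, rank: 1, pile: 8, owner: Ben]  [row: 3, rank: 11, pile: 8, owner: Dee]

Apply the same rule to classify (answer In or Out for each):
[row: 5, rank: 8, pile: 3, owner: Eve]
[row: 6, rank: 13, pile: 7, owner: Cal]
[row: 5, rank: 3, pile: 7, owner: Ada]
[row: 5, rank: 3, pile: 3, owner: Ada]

Out, In, Out, Out

The distinguishing property — owner is Cal — holds for all the 'In' cases and none of the 'Out' cases.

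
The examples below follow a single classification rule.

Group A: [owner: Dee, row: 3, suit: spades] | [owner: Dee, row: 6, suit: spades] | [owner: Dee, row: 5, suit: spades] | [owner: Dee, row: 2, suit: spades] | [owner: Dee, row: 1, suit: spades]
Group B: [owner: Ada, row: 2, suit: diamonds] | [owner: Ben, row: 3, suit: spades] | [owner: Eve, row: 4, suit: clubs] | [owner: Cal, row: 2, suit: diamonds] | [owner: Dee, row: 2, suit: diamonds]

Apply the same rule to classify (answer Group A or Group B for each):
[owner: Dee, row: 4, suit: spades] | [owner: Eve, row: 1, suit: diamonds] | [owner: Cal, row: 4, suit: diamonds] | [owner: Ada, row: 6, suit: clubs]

Group A, Group B, Group B, Group B

The common property of the 'Group A' items is: suit is spades AND owner is Dee. No 'Group B' item has it.
[owner: Dee, row: 4, suit: spades] → suit is spades, owner is Dee → Group A. [owner: Eve, row: 1, suit: diamonds] → suit is diamonds, owner is Eve → Group B. [owner: Cal, row: 4, suit: diamonds] → suit is diamonds, owner is Cal → Group B. [owner: Ada, row: 6, suit: clubs] → suit is clubs, owner is Ada → Group B.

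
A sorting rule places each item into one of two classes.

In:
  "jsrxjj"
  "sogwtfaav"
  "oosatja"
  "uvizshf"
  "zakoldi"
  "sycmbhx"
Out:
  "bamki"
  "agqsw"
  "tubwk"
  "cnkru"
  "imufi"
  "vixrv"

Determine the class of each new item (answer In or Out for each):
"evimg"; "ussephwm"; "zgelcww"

The distinguishing property — length ≥ 6 — holds for all the 'In' cases and none of the 'Out' cases.
"evimg": Out (length 5). "ussephwm": In (length 8). "zgelcww": In (length 7).

Out, In, In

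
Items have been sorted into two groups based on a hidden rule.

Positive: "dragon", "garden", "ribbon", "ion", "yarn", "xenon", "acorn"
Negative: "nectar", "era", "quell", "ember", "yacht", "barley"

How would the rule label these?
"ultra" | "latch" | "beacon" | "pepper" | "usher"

All 'Positive' examples share one property — ends with 'n' — and every 'Negative' example lacks it.
"ultra" — ends with 'a', hence Negative. "latch" — ends with 'h', hence Negative. "beacon" — ends with 'n', hence Positive. "pepper" — ends with 'r', hence Negative. "usher" — ends with 'r', hence Negative.

Negative, Negative, Positive, Negative, Negative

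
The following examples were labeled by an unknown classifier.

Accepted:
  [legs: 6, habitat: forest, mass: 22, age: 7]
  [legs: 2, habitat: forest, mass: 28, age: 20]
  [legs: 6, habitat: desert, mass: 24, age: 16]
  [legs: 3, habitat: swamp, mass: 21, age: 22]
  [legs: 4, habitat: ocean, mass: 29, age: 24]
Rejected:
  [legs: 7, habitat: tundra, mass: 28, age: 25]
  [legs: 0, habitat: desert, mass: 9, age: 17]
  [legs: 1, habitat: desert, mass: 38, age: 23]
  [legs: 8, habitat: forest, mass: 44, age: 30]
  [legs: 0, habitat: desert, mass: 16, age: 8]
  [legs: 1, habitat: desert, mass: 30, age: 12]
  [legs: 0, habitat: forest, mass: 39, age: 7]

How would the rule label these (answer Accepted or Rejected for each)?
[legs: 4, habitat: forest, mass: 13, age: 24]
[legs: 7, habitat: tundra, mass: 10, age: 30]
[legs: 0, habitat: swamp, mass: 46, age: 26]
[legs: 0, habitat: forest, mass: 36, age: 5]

The simplest hypothesis consistent with all the labels is: legs ≥ 2 AND age ≤ 24.
[legs: 4, habitat: forest, mass: 13, age: 24] — legs = 4, age = 24, hence Accepted. [legs: 7, habitat: tundra, mass: 10, age: 30] — legs = 7, age = 30, hence Rejected. [legs: 0, habitat: swamp, mass: 46, age: 26] — legs = 0, age = 26, hence Rejected. [legs: 0, habitat: forest, mass: 36, age: 5] — legs = 0, age = 5, hence Rejected.

Accepted, Rejected, Rejected, Rejected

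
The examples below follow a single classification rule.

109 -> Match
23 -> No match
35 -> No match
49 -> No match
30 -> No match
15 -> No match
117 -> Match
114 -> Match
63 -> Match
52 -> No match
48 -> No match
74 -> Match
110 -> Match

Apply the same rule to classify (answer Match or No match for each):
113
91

Match, Match

'Match' ⟺ at least 63.
113 → 113 ≥ 63 → Match.
91 → 91 ≥ 63 → Match.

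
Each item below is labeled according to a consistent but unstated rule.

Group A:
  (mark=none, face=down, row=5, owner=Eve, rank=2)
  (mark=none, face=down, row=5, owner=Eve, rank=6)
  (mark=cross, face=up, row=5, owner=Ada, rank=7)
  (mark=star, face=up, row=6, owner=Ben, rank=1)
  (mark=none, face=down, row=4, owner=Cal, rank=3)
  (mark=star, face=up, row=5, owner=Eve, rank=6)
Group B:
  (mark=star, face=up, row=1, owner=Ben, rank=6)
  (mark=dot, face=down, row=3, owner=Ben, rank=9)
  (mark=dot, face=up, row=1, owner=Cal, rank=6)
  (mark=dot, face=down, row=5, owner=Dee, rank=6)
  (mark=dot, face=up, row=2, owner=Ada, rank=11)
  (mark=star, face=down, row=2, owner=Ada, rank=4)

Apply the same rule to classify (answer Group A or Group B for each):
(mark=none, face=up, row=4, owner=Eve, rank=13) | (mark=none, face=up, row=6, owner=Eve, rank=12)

Group A, Group A

All 'Group A' examples share one property — mark is not dot AND row ≥ 3 — and every 'Group B' example lacks it.
(mark=none, face=up, row=4, owner=Eve, rank=13): mark is none, row = 4 — qualifies, so Group A.
(mark=none, face=up, row=6, owner=Eve, rank=12): mark is none, row = 6 — qualifies, so Group A.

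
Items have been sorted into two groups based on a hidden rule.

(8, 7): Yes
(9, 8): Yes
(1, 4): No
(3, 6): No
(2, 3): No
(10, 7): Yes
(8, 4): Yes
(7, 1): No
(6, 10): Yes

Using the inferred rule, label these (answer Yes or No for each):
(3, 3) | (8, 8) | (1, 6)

The simplest hypothesis consistent with all the labels is: sum ≥ 12.
(3, 3) — 3+3 = 6, hence No. (8, 8) — 8+8 = 16, hence Yes. (1, 6) — 1+6 = 7, hence No.

No, Yes, No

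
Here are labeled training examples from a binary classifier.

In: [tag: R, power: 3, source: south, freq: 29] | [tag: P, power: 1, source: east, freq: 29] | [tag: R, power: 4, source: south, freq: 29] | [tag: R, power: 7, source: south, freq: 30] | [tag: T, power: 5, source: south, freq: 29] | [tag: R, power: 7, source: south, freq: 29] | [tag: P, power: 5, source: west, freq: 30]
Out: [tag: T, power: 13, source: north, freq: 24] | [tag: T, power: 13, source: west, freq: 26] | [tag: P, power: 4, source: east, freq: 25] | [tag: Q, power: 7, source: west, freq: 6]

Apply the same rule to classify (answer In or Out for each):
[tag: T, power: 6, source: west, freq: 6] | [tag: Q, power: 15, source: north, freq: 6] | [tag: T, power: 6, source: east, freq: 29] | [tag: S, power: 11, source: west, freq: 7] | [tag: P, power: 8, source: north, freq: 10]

Out, Out, In, Out, Out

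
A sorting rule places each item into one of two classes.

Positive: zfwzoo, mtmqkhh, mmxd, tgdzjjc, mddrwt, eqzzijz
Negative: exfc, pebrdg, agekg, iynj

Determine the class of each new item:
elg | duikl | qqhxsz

The pattern is that an item is 'Positive' exactly when: has a double letter.

Negative, Negative, Positive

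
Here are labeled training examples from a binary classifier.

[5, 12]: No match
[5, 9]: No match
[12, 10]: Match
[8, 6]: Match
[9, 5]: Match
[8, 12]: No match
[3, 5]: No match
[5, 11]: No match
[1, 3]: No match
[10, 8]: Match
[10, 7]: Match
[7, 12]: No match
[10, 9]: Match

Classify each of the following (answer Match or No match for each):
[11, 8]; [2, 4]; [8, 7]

Match, No match, Match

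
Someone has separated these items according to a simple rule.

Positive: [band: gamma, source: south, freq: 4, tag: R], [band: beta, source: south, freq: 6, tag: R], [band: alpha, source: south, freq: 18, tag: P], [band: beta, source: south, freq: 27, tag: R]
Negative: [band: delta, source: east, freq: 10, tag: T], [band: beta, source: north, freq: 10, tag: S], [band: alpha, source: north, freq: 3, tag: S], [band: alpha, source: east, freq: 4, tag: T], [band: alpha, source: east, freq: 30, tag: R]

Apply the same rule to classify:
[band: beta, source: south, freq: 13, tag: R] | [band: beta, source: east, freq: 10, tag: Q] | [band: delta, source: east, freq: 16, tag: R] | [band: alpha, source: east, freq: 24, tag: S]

The pattern is that an item is 'Positive' exactly when: source is south.
[band: beta, source: south, freq: 13, tag: R]: source is south, qualifies → Positive. [band: beta, source: east, freq: 10, tag: Q]: source is east, does not pass → Negative. [band: delta, source: east, freq: 16, tag: R]: source is east, does not pass → Negative. [band: alpha, source: east, freq: 24, tag: S]: source is east, does not pass → Negative.

Positive, Negative, Negative, Negative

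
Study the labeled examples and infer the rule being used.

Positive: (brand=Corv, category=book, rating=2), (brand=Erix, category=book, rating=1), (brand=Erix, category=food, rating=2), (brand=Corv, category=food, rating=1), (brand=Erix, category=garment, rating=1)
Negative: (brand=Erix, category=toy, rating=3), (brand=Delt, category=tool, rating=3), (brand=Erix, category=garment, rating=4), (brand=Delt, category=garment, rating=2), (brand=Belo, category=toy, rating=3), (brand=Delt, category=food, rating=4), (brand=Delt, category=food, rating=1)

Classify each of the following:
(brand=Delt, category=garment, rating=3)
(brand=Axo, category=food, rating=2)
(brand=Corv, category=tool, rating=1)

A rule that fits every label: brand is not Delt AND rating ≤ 2 — true of each 'Positive' example, false of each 'Negative' one.
(brand=Delt, category=garment, rating=3): Negative (brand is Delt, rating = 3). (brand=Axo, category=food, rating=2): Positive (brand is Axo, rating = 2). (brand=Corv, category=tool, rating=1): Positive (brand is Corv, rating = 1).

Negative, Positive, Positive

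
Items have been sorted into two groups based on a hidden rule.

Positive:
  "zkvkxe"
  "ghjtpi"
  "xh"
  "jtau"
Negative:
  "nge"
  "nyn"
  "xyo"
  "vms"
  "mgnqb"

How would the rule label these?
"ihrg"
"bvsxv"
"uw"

Positive, Negative, Positive

The classifier is using: even length.
"ihrg": length 4 — fits, so Positive. "bvsxv": length 5 — doesn't match, so Negative. "uw": length 2 — fits, so Positive.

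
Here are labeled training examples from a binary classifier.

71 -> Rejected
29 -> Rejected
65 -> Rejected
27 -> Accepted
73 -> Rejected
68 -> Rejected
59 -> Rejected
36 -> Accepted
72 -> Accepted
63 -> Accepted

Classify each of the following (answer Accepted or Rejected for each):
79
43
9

Rejected, Rejected, Accepted

Rule: multiple of 3. This holds for each 'Accepted' example and fails for each 'Rejected' one.
79 → 79 = 3·26 + 1 → Rejected. 43 → 43 = 3·14 + 1 → Rejected. 9 → 9 = 3·3 → Accepted.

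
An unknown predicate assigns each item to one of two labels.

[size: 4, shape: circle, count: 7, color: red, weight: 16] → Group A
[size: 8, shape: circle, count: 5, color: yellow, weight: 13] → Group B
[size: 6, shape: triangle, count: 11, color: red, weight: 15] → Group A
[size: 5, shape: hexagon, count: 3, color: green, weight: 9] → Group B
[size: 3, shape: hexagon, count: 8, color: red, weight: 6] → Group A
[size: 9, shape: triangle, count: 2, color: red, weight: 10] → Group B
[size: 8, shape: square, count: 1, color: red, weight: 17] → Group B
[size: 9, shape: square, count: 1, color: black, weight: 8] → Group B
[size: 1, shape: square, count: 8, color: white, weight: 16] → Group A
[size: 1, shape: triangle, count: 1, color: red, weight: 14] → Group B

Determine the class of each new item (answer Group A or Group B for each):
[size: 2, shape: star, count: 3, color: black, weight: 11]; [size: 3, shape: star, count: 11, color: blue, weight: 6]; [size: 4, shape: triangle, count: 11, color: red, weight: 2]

Group B, Group A, Group A

The pattern is that an item is 'Group A' exactly when: count ≥ 7.
Group B: [size: 2, shape: star, count: 3, color: black, weight: 11], since count = 3.
Group A: [size: 3, shape: star, count: 11, color: blue, weight: 6], since count = 11.
Group A: [size: 4, shape: triangle, count: 11, color: red, weight: 2], since count = 11.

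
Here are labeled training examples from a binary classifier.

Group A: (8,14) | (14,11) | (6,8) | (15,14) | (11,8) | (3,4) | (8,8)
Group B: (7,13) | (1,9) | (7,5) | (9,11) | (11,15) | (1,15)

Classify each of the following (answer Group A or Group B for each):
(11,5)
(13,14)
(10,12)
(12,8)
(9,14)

A rule that fits every label: product is even — true of each 'Group A' example, false of each 'Group B' one.
(11,5) — 11·5 = 55, hence Group B.
(13,14) — 13·14 = 182, hence Group A.
(10,12) — 10·12 = 120, hence Group A.
(12,8) — 12·8 = 96, hence Group A.
(9,14) — 9·14 = 126, hence Group A.

Group B, Group A, Group A, Group A, Group A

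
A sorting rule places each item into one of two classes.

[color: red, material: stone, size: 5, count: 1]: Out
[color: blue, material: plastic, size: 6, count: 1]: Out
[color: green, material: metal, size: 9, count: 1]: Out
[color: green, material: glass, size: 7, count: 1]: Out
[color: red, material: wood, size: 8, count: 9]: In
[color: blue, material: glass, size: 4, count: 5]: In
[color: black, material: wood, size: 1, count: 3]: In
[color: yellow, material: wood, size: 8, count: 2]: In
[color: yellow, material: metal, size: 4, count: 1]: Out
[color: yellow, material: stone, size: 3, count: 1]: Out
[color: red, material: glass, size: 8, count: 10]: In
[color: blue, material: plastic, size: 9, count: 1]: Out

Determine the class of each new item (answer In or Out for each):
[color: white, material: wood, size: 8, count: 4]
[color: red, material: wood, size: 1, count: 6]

In, In

One predicate separates the groups cleanly: count ≥ 2.
[color: white, material: wood, size: 8, count: 4]: count = 4 — qualifies, so In.
[color: red, material: wood, size: 1, count: 6]: count = 6 — qualifies, so In.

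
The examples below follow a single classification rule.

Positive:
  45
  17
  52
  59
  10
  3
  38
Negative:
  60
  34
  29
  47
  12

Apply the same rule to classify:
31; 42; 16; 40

Positive, Negative, Negative, Negative

A rule that fits every label: ≡ 3 (mod 7) — true of each 'Positive' example, false of each 'Negative' one.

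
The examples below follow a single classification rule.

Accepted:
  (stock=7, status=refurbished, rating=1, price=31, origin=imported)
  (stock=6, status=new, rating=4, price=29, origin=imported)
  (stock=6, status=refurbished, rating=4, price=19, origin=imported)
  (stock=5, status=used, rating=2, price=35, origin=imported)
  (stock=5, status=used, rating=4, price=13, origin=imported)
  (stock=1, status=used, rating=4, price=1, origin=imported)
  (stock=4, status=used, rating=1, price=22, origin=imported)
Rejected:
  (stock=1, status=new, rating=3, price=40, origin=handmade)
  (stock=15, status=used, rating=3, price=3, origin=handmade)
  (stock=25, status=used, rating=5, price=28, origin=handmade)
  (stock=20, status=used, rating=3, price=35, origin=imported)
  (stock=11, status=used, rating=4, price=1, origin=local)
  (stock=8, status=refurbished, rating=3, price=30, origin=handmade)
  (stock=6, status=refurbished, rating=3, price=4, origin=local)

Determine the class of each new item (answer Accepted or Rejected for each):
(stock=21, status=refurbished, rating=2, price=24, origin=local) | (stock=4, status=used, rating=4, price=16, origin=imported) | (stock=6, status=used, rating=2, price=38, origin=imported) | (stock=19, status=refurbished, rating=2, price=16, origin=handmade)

Rejected, Accepted, Accepted, Rejected

A rule that fits every label: origin is imported AND stock ≤ 7 — true of each 'Accepted' example, false of each 'Rejected' one.
(stock=21, status=refurbished, rating=2, price=24, origin=local): origin is local, stock = 21 — fails the rule, so Rejected.
(stock=4, status=used, rating=4, price=16, origin=imported): origin is imported, stock = 4 — matches, so Accepted.
(stock=6, status=used, rating=2, price=38, origin=imported): origin is imported, stock = 6 — matches, so Accepted.
(stock=19, status=refurbished, rating=2, price=16, origin=handmade): origin is handmade, stock = 19 — fails the rule, so Rejected.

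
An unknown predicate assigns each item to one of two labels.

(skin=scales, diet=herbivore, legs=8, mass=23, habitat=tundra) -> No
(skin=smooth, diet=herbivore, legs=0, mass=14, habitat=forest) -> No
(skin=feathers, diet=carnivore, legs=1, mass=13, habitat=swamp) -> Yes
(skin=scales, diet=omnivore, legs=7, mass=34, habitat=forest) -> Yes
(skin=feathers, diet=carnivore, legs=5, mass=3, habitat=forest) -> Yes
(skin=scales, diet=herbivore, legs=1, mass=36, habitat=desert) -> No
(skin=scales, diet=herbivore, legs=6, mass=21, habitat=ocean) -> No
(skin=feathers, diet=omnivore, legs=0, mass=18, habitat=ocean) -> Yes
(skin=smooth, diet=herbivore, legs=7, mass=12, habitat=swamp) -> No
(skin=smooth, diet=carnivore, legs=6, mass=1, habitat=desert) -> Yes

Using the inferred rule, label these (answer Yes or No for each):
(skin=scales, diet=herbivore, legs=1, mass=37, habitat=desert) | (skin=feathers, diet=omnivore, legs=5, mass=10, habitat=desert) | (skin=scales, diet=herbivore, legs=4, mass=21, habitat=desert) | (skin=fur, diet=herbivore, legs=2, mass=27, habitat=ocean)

Comparing the two groups points to one rule — diet is not herbivore.

No, Yes, No, No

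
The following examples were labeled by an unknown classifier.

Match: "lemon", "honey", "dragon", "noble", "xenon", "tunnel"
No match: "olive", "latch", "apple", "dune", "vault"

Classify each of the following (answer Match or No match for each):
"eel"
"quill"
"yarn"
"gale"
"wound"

No match, No match, No match, No match, Match

The rule appears to be: length ≥ 5 AND contains 'n'.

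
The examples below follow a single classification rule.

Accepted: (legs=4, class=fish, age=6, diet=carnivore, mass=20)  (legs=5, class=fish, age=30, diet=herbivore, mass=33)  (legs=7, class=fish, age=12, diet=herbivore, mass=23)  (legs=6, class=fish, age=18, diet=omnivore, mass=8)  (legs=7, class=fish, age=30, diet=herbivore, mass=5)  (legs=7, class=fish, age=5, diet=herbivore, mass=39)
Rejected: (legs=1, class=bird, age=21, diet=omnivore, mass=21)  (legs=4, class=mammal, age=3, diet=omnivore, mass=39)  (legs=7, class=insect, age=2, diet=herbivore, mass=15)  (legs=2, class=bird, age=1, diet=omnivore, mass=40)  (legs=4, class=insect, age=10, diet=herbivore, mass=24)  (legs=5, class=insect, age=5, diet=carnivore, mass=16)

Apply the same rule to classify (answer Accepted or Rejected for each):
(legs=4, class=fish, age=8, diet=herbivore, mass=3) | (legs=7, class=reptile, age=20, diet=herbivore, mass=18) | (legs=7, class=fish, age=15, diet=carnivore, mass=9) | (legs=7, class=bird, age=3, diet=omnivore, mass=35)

Accepted, Rejected, Accepted, Rejected

The pattern is that an item is 'Accepted' exactly when: class is fish.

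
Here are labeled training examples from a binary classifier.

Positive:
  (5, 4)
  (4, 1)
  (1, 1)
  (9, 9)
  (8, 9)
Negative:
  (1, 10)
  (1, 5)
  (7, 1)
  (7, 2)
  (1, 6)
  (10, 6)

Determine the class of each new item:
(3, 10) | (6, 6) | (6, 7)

Negative, Positive, Positive

All 'Positive' examples share one property — |first − second| ≤ 3 — and every 'Negative' example lacks it.
(3, 10): |3−10| = 7, does not satisfy this → Negative. (6, 6): |6−6| = 0, satisfies this → Positive. (6, 7): |6−7| = 1, satisfies this → Positive.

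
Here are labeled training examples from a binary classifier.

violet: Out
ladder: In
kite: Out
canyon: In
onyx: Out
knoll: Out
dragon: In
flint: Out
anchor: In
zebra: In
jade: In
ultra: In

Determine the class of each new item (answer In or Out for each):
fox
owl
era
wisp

Out, Out, In, Out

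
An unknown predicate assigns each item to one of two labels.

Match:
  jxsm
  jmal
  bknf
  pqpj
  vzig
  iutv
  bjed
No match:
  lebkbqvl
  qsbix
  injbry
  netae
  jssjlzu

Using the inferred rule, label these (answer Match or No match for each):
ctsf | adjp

Match, Match

Rule: length 4. This holds for each 'Match' example and fails for each 'No match' one.
ctsf → length 4 → Match. adjp → length 4 → Match.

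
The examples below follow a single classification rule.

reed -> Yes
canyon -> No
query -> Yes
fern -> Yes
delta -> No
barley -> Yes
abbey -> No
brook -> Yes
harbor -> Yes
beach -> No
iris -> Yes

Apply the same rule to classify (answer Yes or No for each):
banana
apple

No, No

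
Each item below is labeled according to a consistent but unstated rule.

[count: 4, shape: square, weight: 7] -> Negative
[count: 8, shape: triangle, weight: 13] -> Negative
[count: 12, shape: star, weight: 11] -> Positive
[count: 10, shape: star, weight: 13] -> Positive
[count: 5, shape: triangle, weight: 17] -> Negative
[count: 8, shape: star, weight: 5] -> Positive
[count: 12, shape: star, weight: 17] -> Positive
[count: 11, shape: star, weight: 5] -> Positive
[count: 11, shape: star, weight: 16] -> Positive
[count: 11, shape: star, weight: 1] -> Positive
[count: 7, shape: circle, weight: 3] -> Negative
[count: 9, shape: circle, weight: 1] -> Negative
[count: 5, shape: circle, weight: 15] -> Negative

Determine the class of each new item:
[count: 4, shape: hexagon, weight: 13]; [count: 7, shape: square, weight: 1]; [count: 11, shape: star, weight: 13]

Negative, Negative, Positive

The common property of the 'Positive' items is: shape is star. No 'Negative' item has it.
[count: 4, shape: hexagon, weight: 13]: Negative (shape is hexagon). [count: 7, shape: square, weight: 1]: Negative (shape is square). [count: 11, shape: star, weight: 13]: Positive (shape is star).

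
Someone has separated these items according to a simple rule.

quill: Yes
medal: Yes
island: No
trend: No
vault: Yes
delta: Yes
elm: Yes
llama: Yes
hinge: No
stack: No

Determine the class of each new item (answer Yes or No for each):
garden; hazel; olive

The classifier is using: odd length AND contains 'l'.
garden → length 6, no 'l' → No.
hazel → length 5, has 'l' → Yes.
olive → length 5, has 'l' → Yes.

No, Yes, Yes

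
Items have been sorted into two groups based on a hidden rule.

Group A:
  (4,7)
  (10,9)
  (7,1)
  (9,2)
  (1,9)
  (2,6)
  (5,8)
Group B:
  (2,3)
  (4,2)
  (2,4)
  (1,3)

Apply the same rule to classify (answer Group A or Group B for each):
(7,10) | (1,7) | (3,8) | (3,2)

The pattern is that an item is 'Group A' exactly when: sum ≥ 8.
Group A: (7,10), since 7+10 = 17.
Group A: (1,7), since 1+7 = 8.
Group A: (3,8), since 3+8 = 11.
Group B: (3,2), since 3+2 = 5.

Group A, Group A, Group A, Group B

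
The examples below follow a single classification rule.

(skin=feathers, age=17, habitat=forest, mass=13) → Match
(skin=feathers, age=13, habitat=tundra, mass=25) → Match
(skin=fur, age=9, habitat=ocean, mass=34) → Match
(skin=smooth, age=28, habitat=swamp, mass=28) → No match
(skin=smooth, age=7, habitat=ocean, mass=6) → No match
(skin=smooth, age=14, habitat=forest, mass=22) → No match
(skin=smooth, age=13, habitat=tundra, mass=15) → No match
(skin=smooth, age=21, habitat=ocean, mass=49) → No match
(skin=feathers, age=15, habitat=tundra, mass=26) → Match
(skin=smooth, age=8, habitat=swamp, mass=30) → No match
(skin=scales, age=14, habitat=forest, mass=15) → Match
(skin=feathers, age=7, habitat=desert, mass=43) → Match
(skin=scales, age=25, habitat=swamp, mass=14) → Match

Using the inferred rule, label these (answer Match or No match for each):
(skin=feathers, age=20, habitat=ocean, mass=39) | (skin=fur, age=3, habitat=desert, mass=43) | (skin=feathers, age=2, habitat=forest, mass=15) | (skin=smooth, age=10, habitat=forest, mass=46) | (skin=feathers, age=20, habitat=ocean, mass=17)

Comparing the two groups points to one rule — skin is not smooth.
(skin=feathers, age=20, habitat=ocean, mass=39) → skin is feathers → Match. (skin=fur, age=3, habitat=desert, mass=43) → skin is fur → Match. (skin=feathers, age=2, habitat=forest, mass=15) → skin is feathers → Match. (skin=smooth, age=10, habitat=forest, mass=46) → skin is smooth → No match. (skin=feathers, age=20, habitat=ocean, mass=17) → skin is feathers → Match.

Match, Match, Match, No match, Match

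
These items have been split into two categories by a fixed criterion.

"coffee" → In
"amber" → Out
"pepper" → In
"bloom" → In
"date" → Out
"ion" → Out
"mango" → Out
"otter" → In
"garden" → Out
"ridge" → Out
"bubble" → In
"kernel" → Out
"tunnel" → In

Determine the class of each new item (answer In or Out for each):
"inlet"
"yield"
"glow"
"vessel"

Out, Out, Out, In

Looking at the examples, the only property every 'In' case has and every 'Out' case lacks is: has a double letter.
Out: "inlet", since no doubled letter.
Out: "yield", since no doubled letter.
Out: "glow", since no doubled letter.
In: "vessel", since 'ss' doubled.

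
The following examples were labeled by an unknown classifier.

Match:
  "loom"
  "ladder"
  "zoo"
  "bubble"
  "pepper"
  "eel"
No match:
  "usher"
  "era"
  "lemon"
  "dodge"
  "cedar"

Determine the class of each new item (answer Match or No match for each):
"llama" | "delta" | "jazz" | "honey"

The rule appears to be: has a double letter.
"llama": 'll' doubled, has this property → Match.
"delta": no doubled letter, does not pass → No match.
"jazz": 'zz' doubled, has this property → Match.
"honey": no doubled letter, does not pass → No match.

Match, No match, Match, No match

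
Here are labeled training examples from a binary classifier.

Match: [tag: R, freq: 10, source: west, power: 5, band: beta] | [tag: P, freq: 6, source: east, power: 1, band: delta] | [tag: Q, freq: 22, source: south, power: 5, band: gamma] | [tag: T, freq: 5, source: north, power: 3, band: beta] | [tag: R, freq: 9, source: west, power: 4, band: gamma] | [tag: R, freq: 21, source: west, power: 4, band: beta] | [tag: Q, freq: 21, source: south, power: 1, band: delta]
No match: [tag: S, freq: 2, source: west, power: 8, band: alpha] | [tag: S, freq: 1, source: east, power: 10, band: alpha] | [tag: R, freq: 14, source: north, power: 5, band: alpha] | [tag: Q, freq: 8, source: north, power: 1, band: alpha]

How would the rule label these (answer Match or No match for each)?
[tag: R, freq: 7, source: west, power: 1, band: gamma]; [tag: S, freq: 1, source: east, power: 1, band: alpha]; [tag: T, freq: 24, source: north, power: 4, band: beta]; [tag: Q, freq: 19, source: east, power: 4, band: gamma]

Checking candidate rules against both groups, what survives is: band is not alpha.
[tag: R, freq: 7, source: west, power: 1, band: gamma]: band is gamma — meets the rule, so Match. [tag: S, freq: 1, source: east, power: 1, band: alpha]: band is alpha — does not fit, so No match. [tag: T, freq: 24, source: north, power: 4, band: beta]: band is beta — meets the rule, so Match. [tag: Q, freq: 19, source: east, power: 4, band: gamma]: band is gamma — meets the rule, so Match.

Match, No match, Match, Match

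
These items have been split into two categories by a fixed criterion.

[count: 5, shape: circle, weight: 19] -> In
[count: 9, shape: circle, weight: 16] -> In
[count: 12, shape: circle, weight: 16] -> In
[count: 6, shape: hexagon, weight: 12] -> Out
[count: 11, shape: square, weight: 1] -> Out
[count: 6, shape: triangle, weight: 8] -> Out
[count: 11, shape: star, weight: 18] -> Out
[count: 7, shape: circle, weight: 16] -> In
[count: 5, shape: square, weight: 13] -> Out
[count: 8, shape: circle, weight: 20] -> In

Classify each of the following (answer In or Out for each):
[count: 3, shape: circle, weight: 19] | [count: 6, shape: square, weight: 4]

In, Out

The rule appears to be: shape is circle.
[count: 3, shape: circle, weight: 19] — shape is circle, hence In.
[count: 6, shape: square, weight: 4] — shape is square, hence Out.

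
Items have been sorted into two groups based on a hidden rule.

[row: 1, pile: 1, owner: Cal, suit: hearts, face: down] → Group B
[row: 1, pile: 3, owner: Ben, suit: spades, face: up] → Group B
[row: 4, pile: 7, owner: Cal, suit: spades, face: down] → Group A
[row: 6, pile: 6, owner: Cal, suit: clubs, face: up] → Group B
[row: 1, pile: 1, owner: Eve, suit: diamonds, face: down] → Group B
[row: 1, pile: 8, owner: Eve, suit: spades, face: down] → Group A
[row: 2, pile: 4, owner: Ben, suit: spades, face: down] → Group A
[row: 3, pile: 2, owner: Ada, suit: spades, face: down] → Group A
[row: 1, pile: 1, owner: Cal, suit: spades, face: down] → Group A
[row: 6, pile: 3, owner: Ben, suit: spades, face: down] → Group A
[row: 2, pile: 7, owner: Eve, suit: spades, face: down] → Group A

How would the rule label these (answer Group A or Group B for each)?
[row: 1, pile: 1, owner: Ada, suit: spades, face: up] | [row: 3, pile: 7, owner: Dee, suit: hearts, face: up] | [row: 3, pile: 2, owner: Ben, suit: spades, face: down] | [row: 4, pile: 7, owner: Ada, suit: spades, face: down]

One predicate separates the groups cleanly: face is down AND suit is spades.
[row: 1, pile: 1, owner: Ada, suit: spades, face: up] — face is up, suit is spades, hence Group B.
[row: 3, pile: 7, owner: Dee, suit: hearts, face: up] — face is up, suit is hearts, hence Group B.
[row: 3, pile: 2, owner: Ben, suit: spades, face: down] — face is down, suit is spades, hence Group A.
[row: 4, pile: 7, owner: Ada, suit: spades, face: down] — face is down, suit is spades, hence Group A.

Group B, Group B, Group A, Group A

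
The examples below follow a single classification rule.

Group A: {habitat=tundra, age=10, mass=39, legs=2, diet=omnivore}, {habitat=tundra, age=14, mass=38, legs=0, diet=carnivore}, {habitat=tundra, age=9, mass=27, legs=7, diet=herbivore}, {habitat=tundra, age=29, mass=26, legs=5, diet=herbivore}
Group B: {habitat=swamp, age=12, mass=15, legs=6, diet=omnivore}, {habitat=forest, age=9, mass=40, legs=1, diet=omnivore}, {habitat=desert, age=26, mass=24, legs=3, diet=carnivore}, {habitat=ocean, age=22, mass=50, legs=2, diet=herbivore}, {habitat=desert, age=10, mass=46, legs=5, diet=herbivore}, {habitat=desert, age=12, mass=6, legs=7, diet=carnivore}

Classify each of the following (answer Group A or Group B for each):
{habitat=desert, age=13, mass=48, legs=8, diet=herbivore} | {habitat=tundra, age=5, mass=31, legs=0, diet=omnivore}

'Group A' ⟺ habitat is tundra.
{habitat=desert, age=13, mass=48, legs=8, diet=herbivore}: Group B (habitat is desert). {habitat=tundra, age=5, mass=31, legs=0, diet=omnivore}: Group A (habitat is tundra).

Group B, Group A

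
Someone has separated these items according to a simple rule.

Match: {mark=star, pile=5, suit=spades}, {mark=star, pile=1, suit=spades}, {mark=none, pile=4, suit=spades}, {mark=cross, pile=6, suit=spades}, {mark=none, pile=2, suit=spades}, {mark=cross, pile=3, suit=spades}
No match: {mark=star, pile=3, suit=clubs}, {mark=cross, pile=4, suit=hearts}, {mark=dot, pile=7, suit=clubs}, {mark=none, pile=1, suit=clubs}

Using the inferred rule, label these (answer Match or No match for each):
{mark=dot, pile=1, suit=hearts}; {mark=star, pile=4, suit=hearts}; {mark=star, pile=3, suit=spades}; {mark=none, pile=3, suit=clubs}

No match, No match, Match, No match

The classifier is using: suit is spades.
{mark=dot, pile=1, suit=hearts} → suit is hearts → No match.
{mark=star, pile=4, suit=hearts} → suit is hearts → No match.
{mark=star, pile=3, suit=spades} → suit is spades → Match.
{mark=none, pile=3, suit=clubs} → suit is clubs → No match.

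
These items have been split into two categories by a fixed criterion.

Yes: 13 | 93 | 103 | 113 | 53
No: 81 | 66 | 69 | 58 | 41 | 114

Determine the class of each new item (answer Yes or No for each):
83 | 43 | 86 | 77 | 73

Yes, Yes, No, No, Yes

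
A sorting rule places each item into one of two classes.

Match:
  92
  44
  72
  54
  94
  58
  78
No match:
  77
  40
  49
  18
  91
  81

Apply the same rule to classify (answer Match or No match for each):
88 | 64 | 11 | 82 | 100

Match, Match, No match, Match, Match

All 'Match' examples share one property — even AND at least 44 — and every 'No match' example lacks it.
88 → 88 is even, 88 ≥ 44 → Match.
64 → 64 is even, 64 ≥ 44 → Match.
11 → 11 is odd, 11 < 44 → No match.
82 → 82 is even, 82 ≥ 44 → Match.
100 → 100 is even, 100 ≥ 44 → Match.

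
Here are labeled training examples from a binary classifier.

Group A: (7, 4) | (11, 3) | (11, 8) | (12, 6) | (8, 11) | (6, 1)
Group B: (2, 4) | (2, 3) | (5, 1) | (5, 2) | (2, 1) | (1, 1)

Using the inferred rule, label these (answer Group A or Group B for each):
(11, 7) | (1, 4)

Group A, Group B

The classifier is using: first ≥ 6.
(11, 7): Group A (first 11).
(1, 4): Group B (first 1).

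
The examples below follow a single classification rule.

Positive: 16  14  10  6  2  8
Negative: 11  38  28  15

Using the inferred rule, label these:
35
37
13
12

Negative, Negative, Negative, Positive

'Positive' ⟺ even AND at most 16.
35: 35 is odd, 35 > 16 — does not fit, so Negative.
37: 37 is odd, 37 > 16 — does not fit, so Negative.
13: 13 is odd, 13 ≤ 16 — does not fit, so Negative.
12: 12 is even, 12 ≤ 16 — checks out, so Positive.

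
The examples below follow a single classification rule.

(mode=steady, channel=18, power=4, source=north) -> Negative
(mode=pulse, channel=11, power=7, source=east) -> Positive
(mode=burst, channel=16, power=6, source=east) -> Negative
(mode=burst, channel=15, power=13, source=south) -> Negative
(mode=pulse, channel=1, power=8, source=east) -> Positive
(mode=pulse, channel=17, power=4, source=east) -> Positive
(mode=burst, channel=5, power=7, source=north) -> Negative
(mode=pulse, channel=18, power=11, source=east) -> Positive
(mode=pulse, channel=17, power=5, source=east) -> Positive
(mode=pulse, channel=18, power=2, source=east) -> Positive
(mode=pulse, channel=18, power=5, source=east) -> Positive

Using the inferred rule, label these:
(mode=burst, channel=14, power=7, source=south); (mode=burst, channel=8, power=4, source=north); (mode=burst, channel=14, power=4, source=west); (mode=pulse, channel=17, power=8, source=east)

A rule that fits every label: mode is pulse — true of each 'Positive' example, false of each 'Negative' one.

Negative, Negative, Negative, Positive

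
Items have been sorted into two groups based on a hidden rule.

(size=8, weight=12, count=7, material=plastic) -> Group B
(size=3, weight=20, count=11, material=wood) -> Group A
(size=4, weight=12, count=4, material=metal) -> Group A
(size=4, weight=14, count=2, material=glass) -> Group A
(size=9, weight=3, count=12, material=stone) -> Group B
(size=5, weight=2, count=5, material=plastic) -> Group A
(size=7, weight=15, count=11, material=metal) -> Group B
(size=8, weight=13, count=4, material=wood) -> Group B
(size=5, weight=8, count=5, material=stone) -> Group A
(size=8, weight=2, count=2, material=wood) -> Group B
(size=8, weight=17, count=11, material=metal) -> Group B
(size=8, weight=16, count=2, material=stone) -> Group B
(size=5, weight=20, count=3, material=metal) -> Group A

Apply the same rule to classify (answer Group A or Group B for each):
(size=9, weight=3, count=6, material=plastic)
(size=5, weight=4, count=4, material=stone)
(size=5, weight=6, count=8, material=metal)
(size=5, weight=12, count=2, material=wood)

Group B, Group A, Group A, Group A

All 'Group A' examples share one property — size ≤ 5 — and every 'Group B' example lacks it.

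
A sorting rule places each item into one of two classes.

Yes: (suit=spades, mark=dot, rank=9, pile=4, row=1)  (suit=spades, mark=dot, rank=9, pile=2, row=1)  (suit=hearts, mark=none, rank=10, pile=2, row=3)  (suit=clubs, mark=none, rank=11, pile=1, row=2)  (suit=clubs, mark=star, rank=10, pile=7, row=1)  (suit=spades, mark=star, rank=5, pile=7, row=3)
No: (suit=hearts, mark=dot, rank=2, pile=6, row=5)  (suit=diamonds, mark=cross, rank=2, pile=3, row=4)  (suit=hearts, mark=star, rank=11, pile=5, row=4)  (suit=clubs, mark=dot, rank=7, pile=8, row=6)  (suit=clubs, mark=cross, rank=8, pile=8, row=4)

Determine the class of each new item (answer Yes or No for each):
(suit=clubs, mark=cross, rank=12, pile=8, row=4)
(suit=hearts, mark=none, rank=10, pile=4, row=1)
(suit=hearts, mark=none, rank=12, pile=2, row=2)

The pattern is that an item is 'Yes' exactly when: row ≤ 3.
(suit=clubs, mark=cross, rank=12, pile=8, row=4) — row = 4, hence No. (suit=hearts, mark=none, rank=10, pile=4, row=1) — row = 1, hence Yes. (suit=hearts, mark=none, rank=12, pile=2, row=2) — row = 2, hence Yes.

No, Yes, Yes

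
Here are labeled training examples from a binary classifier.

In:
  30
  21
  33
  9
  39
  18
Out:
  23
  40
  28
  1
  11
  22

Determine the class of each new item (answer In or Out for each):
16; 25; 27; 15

Every 'In' example satisfies: multiple of 3. None of the 'Out' examples do.

Out, Out, In, In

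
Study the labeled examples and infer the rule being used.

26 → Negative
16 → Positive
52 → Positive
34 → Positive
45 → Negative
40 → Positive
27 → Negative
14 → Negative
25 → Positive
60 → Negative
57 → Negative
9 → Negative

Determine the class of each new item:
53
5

The simplest hypothesis consistent with all the labels is: ≡ 1 (mod 3).
53 — 53 mod 3 = 2, hence Negative. 5 — 5 mod 3 = 2, hence Negative.

Negative, Negative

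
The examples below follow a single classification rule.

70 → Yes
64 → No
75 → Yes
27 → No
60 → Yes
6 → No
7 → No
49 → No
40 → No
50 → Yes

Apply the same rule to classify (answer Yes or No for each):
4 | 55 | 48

No, Yes, No

One predicate separates the groups cleanly: multiple of 5 AND at least 49.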